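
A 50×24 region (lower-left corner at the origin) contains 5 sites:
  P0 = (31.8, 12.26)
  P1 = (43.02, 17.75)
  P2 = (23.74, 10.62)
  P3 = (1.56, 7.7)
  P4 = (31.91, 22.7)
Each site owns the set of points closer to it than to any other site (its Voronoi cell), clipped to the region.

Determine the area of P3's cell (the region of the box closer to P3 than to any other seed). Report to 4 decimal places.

1. box [0,50]×[0,24]: [(0, 0) (50, 0) (50, 24) (0, 24)]
2. ⊥bis P3·P0 via (16.68,9.98): [(0, 0) (18.1849, 0) (14.5659, 24) (0, 24)]  |A|=393.0095
3. ⊥bis P3·P1 via (22.29,12.725): [(0, 0) (18.1849, 0) (14.5659, 24) (0, 24)]  |A|=393.0095
4. ⊥bis P3·P2 via (12.65,9.16): [(0, 0) (13.8559, 0) (10.6963, 24) (0, 24)]  |A|=294.6267
5. ⊥bis P3·P4 via (16.735,15.2): [(0, 0) (13.8559, 0) (10.6963, 24) (0, 24)]  |A|=294.6267
6. canonical 4-gon: [(0, 0) (13.8559, 0) (10.6963, 24) (0, 24)]
7. shoelace: 294.6267

Area of P3's cell: 294.6267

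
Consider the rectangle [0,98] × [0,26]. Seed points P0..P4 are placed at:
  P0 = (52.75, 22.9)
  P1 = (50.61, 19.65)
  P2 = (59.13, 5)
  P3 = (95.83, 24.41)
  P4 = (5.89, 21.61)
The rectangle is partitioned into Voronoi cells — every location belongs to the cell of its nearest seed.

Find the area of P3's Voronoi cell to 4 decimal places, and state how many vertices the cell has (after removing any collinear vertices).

1. box [0,98]×[0,26]: [(0, 0) (98, 0) (98, 26) (0, 26)]
2. ⊥bis P3·P0 via (74.29,23.655): [(75.1191, 0) (98, 0) (98, 26) (74.2078, 26)]  |A|=606.7498
3. ⊥bis P3·P1 via (73.22,22.03): [(74.9096, 5.9792) (75.5389, 0) (98, 0) (98, 26) (74.2078, 26)]  |A|=605.4947
4. ⊥bis P3·P2 via (77.48,14.705): [(74.3996, 20.5294) (85.2572, 0) (98, 0) (98, 26) (74.2078, 26)]  |A|=502.6852
5. ⊥bis P3·P4 via (50.86,23.01): [(74.3996, 20.5294) (85.2572, 0) (98, 0) (98, 26) (74.2078, 26)]  |A|=502.6852
6. canonical 5-gon: [(74.3996, 20.5294) (85.2572, 0) (98, 0) (98, 26) (74.2078, 26)]
7. shoelace: 502.6852

Area of P3's cell: 502.6852 (5 vertices)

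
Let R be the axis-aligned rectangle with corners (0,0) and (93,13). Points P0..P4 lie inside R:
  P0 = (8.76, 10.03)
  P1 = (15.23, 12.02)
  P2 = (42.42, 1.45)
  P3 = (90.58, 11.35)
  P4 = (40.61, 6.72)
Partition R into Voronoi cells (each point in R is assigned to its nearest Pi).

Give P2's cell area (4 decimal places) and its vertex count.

Area of P2's cell: 233.9978 (3 vertices)

1. box [0,93]×[0,13]: [(0, 0) (93, 0) (93, 13) (0, 13)]
2. ⊥bis P2·P0 via (25.59,5.74): [(24.1269, 0) (93, 0) (93, 13) (27.4406, 13)]  |A|=873.8116
3. ⊥bis P2·P1 via (28.825,6.735): [(26.2068, 0) (93, 0) (93, 13) (31.2605, 13)]  |A|=835.4626
4. ⊥bis P2·P3 via (66.5,6.4): [(26.2068, 0) (67.8156, 0) (65.1433, 13) (31.2605, 13)]  |A|=490.6954
5. ⊥bis P2·P4 via (41.515,4.085): [(29.6211, 0) (67.8156, 0) (65.2968, 12.253)]  |A|=233.9978
6. canonical 3-gon: [(29.6211, 0) (67.8156, 0) (65.2968, 12.253)]
7. shoelace: 233.9978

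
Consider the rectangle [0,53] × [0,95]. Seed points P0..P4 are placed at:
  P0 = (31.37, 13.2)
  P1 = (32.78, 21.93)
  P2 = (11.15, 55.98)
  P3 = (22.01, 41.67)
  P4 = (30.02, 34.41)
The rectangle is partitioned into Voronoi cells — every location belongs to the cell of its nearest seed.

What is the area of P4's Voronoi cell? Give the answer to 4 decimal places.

1. box [0,53]×[0,95]: [(0, 0) (53, 0) (53, 95) (0, 95)]
2. ⊥bis P4·P0 via (30.695,23.805): [(0, 21.8513) (53, 25.2247) (53, 95) (0, 95)]  |A|=3787.4864
3. ⊥bis P4·P1 via (31.4,28.17): [(0, 21.8513) (3.9714, 22.1041) (53, 32.9469) (53, 95) (0, 95)]  |A|=3598.1816
4. ⊥bis P4·P2 via (20.585,45.195): [(0, 27.1867) (0, 21.8513) (3.9714, 22.1041) (53, 32.9469) (53, 73.5525)]  |A|=1232.7702
5. ⊥bis P4·P3 via (26.015,38.04): [(13.4764, 24.2061) (53, 32.9469) (53, 67.8127)]  |A|=689.0099
6. canonical 3-gon: [(13.4764, 24.2061) (53, 32.9469) (53, 67.8127)]
7. shoelace: 689.0099

Area of P4's cell: 689.0099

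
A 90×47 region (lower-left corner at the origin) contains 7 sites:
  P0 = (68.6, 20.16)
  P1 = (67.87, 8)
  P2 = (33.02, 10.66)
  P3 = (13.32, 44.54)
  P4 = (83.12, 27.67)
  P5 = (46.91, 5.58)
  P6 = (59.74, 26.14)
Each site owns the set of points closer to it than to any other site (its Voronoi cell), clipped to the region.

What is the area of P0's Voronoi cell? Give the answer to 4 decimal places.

Area of P0's cell: 221.9258

1. box [0,90]×[0,47]: [(0, 0) (90, 0) (90, 47) (0, 47)]
2. ⊥bis P0·P1 via (68.235,14.08): [(0, 18.1763) (90, 12.7734) (90, 47) (0, 47)]  |A|=2837.2622
3. ⊥bis P0·P2 via (50.81,15.41): [(50.887, 15.1214) (90, 12.7734) (90, 47) (42.3753, 47)]  |A|=1428.4546
4. ⊥bis P0·P3 via (40.96,32.35): [(44.2781, 39.8736) (50.887, 15.1214) (90, 12.7734) (90, 47) (47.4211, 47)]  |A|=1410.4757
5. ⊥bis P0·P4 via (75.86,23.915): [(44.2781, 39.8736) (50.887, 15.1214) (81.3542, 13.2924) (63.92, 47) (47.4211, 47)]  |A|=822.9709
6. ⊥bis P0·P5 via (57.755,12.87): [(44.2781, 39.8736) (47.3587, 28.3361) (56.4667, 14.7865) (81.3542, 13.2924) (63.92, 47) (47.4211, 47)]  |A|=786.6948
7. ⊥bis P0·P6 via (64.17,23.15): [(58.4449, 14.6677) (81.3542, 13.2924) (71.0123, 33.2876)]  |A|=221.9258
8. canonical 3-gon: [(58.4449, 14.6677) (81.3542, 13.2924) (71.0123, 33.2876)]
9. shoelace: 221.9258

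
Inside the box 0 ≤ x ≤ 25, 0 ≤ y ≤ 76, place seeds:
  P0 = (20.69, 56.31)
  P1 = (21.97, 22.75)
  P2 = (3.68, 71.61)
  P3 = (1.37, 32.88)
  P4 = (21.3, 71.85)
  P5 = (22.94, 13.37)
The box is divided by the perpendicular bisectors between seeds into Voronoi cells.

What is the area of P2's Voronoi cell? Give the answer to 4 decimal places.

1. box [0,25]×[0,76]: [(0, 0) (25, 0) (25, 76) (0, 76)]
2. ⊥bis P2·P0 via (12.185,63.96): [(0, 50.4131) (23.0146, 76) (0, 76)]  |A|=294.436
3. ⊥bis P2·P1 via (12.825,47.18): [(0, 50.4131) (23.0146, 76) (0, 76)]  |A|=294.436
4. ⊥bis P2·P3 via (2.525,52.245): [(0, 52.3956) (1.6924, 52.2947) (23.0146, 76) (0, 76)]  |A|=292.7585
5. ⊥bis P2·P4 via (12.49,71.73): [(0, 52.3956) (1.6924, 52.2947) (12.5897, 64.4099) (12.4318, 76) (0, 76)]  |A|=231.4308
6. ⊥bis P2·P5 via (13.31,42.49): [(0, 52.3956) (1.6924, 52.2947) (12.5897, 64.4099) (12.4318, 76) (0, 76)]  |A|=231.4308
7. canonical 5-gon: [(0, 52.3956) (1.6924, 52.2947) (12.5897, 64.4099) (12.4318, 76) (0, 76)]
8. shoelace: 231.4308

Area of P2's cell: 231.4308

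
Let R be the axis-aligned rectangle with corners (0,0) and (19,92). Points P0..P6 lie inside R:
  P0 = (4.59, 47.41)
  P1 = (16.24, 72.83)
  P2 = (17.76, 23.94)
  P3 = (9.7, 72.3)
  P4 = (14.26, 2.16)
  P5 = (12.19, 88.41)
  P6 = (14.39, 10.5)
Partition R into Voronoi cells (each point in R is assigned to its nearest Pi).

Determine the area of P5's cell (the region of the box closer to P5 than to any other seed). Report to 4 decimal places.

1. box [0,19]×[0,92]: [(0, 0) (19, 0) (19, 92) (0, 92)]
2. ⊥bis P5·P0 via (8.39,67.91): [(0, 69.4652) (19, 65.9433) (19, 92) (0, 92)]  |A|=461.6194
3. ⊥bis P5·P1 via (14.215,80.62): [(0, 76.9248) (19, 81.8639) (19, 92) (0, 92)]  |A|=239.5075
4. ⊥bis P5·P2 via (14.975,56.175): [(0, 76.9248) (19, 81.8639) (19, 92) (0, 92)]  |A|=239.5075
5. ⊥bis P5·P3 via (10.945,80.355): [(0, 82.0467) (12.3564, 80.1369) (19, 81.8639) (19, 92) (0, 92)]  |A|=207.8637
6. ⊥bis P5·P4 via (13.225,45.285): [(0, 82.0467) (12.3564, 80.1369) (19, 81.8639) (19, 92) (0, 92)]  |A|=207.8637
7. ⊥bis P5·P6 via (13.29,49.455): [(0, 82.0467) (12.3564, 80.1369) (19, 81.8639) (19, 92) (0, 92)]  |A|=207.8637
8. canonical 5-gon: [(0, 82.0467) (12.3564, 80.1369) (19, 81.8639) (19, 92) (0, 92)]
9. shoelace: 207.8637

Area of P5's cell: 207.8637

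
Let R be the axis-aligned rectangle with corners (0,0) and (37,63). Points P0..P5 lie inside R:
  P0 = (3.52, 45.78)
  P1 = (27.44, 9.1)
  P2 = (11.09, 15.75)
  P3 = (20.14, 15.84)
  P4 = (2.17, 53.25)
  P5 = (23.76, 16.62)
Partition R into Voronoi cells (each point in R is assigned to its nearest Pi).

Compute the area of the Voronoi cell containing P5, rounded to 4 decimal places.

Area of P5's cell: 450.6080

1. box [0,37]×[0,63]: [(0, 0) (37, 0) (37, 63) (0, 63)]
2. ⊥bis P5·P0 via (13.64,31.2): [(0, 21.7325) (0, 0) (37, 0) (37, 47.4142)]  |A|=1279.2133
3. ⊥bis P5·P1 via (25.6,12.86): [(0, 21.7325) (0, 0.3323) (37, 18.4387) (37, 47.4142)]  |A|=931.9487
4. ⊥bis P5·P2 via (17.425,16.185): [(16.2687, 33.0246) (17.9117, 9.0976) (37, 18.4387) (37, 47.4142)]  |A|=536.3864
5. ⊥bis P5·P3 via (21.95,16.23): [(18.0629, 34.27) (22.955, 11.5657) (37, 18.4387) (37, 47.4142)]  |A|=450.608
6. ⊥bis P5·P4 via (12.965,34.935): [(18.0629, 34.27) (22.955, 11.5657) (37, 18.4387) (37, 47.4142)]  |A|=450.608
7. canonical 4-gon: [(18.0629, 34.27) (22.955, 11.5657) (37, 18.4387) (37, 47.4142)]
8. shoelace: 450.608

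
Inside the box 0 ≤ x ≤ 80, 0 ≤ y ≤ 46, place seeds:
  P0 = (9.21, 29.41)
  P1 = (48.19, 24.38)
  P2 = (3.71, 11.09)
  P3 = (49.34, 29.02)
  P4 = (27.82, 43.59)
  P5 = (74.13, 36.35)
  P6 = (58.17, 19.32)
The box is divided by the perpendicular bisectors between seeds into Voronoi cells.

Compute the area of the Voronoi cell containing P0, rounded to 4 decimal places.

Area of P0's cell: 597.5529

1. box [0,80]×[0,46]: [(0, 0) (80, 0) (80, 46) (0, 46)]
2. ⊥bis P0·P1 via (28.7,26.895): [(0, 0) (25.2295, 0) (31.1653, 46) (0, 46)]  |A|=1297.0798
3. ⊥bis P0·P2 via (6.46,20.25): [(0, 22.1894) (27.0451, 14.07) (31.1653, 46) (0, 46)]  |A|=819.5338
4. ⊥bis P0·P3 via (29.275,29.215): [(0, 22.1894) (27.0451, 14.07) (29.2974, 31.5249) (29.4381, 46) (0, 46)]  |A|=807.0332
5. ⊥bis P0·P4 via (18.515,36.5): [(0, 22.1894) (27.0451, 14.07) (28.2849, 23.6779) (11.2764, 46) (0, 46)]  |A|=597.5529
6. ⊥bis P0·P5 via (41.67,32.88): [(0, 22.1894) (27.0451, 14.07) (28.2849, 23.6779) (11.2764, 46) (0, 46)]  |A|=597.5529
7. ⊥bis P0·P6 via (33.69,24.365): [(0, 22.1894) (27.0451, 14.07) (28.2849, 23.6779) (11.2764, 46) (0, 46)]  |A|=597.5529
8. canonical 5-gon: [(0, 22.1894) (27.0451, 14.07) (28.2849, 23.6779) (11.2764, 46) (0, 46)]
9. shoelace: 597.5529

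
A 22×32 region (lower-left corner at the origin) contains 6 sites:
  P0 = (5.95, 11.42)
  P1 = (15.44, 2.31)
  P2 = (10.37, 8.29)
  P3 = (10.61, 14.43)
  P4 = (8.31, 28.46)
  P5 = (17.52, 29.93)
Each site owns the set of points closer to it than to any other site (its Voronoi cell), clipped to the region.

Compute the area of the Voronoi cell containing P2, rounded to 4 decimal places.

1. box [0,22]×[0,32]: [(0, 0) (22, 0) (22, 32) (0, 32)]
2. ⊥bis P2·P0 via (8.16,9.855): [(1.1812, 0) (22, 0) (22, 29.399)]  |A|=306.0257
3. ⊥bis P2·P1 via (12.905,5.3): [(1.1812, 0) (6.6537, 0) (22, 13.011) (22, 29.399)]  |A|=206.1907
4. ⊥bis P2·P3 via (10.49,11.36): [(9.2598, 11.4081) (1.1812, 0) (6.6537, 0) (19.6312, 11.0027)]  |A|=90.9027
5. ⊥bis P2·P4 via (9.34,18.375): [(9.2598, 11.4081) (1.1812, 0) (6.6537, 0) (19.6312, 11.0027)]  |A|=90.9027
6. ⊥bis P2·P5 via (13.945,19.11): [(9.2598, 11.4081) (1.1812, 0) (6.6537, 0) (19.6312, 11.0027)]  |A|=90.9027
7. canonical 4-gon: [(9.2598, 11.4081) (1.1812, 0) (6.6537, 0) (19.6312, 11.0027)]
8. shoelace: 90.9027

Area of P2's cell: 90.9027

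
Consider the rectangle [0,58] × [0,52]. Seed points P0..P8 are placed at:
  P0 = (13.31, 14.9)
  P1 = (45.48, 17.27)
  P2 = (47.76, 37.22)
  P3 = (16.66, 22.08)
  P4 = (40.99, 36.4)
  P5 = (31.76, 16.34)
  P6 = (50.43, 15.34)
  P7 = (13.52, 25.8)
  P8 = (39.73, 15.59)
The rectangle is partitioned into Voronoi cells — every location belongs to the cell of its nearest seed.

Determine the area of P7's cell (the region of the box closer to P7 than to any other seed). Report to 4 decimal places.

1. box [0,58]×[0,52]: [(0, 0) (58, 0) (58, 52) (0, 52)]
2. ⊥bis P7·P0 via (13.415,20.35): [(0, 20.6085) (58, 19.491) (58, 52) (0, 52)]  |A|=1853.1152
3. ⊥bis P7·P1 via (29.5,21.535): [(0, 20.6085) (29.1031, 20.0478) (37.631, 52) (0, 52)]  |A|=1057.9924
4. ⊥bis P7·P2 via (30.64,31.51): [(0, 20.6085) (29.1031, 20.0478) (31.4856, 28.9746) (23.806, 52) (0, 52)]  |A|=898.8298
5. ⊥bis P7·P3 via (15.09,23.94): [(0, 20.6085) (10.8944, 20.3986) (29.1941, 35.8451) (23.806, 52) (0, 52)]  |A|=736.5772
6. ⊥bis P7·P4 via (27.255,31.1): [(0, 20.6085) (10.8944, 20.3986) (26.3503, 33.4446) (19.1902, 52) (0, 52)]  |A|=664.3151
7. ⊥bis P7·P5 via (22.64,21.07): [(0, 20.6085) (10.8944, 20.3986) (26.3503, 33.4446) (19.1902, 52) (0, 52)]  |A|=664.3151
8. ⊥bis P7·P6 via (31.975,20.57): [(0, 20.6085) (10.8944, 20.3986) (26.3503, 33.4446) (19.1902, 52) (0, 52)]  |A|=664.3151
9. ⊥bis P7·P8 via (26.625,20.695): [(0, 20.6085) (10.8944, 20.3986) (26.3503, 33.4446) (19.1902, 52) (0, 52)]  |A|=664.3151
10. canonical 5-gon: [(0, 20.6085) (10.8944, 20.3986) (26.3503, 33.4446) (19.1902, 52) (0, 52)]
11. shoelace: 664.3151

Area of P7's cell: 664.3151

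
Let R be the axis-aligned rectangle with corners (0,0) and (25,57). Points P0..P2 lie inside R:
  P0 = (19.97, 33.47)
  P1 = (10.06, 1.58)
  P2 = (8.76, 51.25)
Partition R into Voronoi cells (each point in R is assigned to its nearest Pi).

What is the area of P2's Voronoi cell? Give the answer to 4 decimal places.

Area of P2's cell: 395.3963

1. box [0,25]×[0,57]: [(0, 0) (25, 0) (25, 57) (0, 57)]
2. ⊥bis P2·P0 via (14.365,42.36): [(0, 33.3031) (25, 49.0652) (25, 57) (0, 57)]  |A|=395.3963
3. ⊥bis P2·P1 via (9.41,26.415): [(0, 33.3031) (25, 49.0652) (25, 57) (0, 57)]  |A|=395.3963
4. canonical 4-gon: [(0, 33.3031) (25, 49.0652) (25, 57) (0, 57)]
5. shoelace: 395.3963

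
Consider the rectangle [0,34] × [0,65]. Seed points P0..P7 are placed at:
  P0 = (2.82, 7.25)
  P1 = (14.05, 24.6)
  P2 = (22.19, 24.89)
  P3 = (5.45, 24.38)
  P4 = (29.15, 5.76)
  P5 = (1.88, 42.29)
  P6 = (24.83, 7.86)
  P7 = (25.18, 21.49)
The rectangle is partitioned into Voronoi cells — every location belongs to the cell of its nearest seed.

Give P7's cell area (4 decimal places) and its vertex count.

Area of P7's cell: 168.3935 (5 vertices)

1. box [0,34]×[0,65]: [(0, 0) (34, 0) (34, 65) (0, 65)]
2. ⊥bis P7·P0 via (14,14.37): [(0, 36.3531) (23.1516, 0) (34, 0) (34, 65) (0, 65)]  |A|=1789.184
3. ⊥bis P7·P1 via (19.615,23.045): [(16.2179, 10.8874) (23.1516, 0) (34, 0) (34, 65) (31.3383, 65)]  |A|=708.9914
4. ⊥bis P7·P2 via (23.685,23.19): [(18.3428, 18.492) (16.2179, 10.8874) (23.1516, 0) (34, 0) (34, 32.2611)]  |A|=390.7957
5. ⊥bis P7·P3 via (15.315,22.935): [(18.3428, 18.492) (16.2179, 10.8874) (23.1516, 0) (34, 0) (34, 32.2611)]  |A|=390.7957
6. ⊥bis P7·P4 via (27.165,13.625): [(18.3428, 18.492) (16.2179, 10.8874) (16.2318, 10.8656) (34, 15.35) (34, 32.2611)]  |A|=195.4865
7. ⊥bis P7·P5 via (13.53,31.89): [(18.3428, 18.492) (16.2179, 10.8874) (16.2318, 10.8656) (34, 15.35) (34, 32.2611)]  |A|=195.4865
8. ⊥bis P7·P6 via (25.005,14.675): [(18.3428, 18.492) (17.3313, 14.8721) (30.7417, 14.5277) (34, 15.35) (34, 32.2611)]  |A|=168.3935
9. canonical 5-gon: [(18.3428, 18.492) (17.3313, 14.8721) (30.7417, 14.5277) (34, 15.35) (34, 32.2611)]
10. shoelace: 168.3935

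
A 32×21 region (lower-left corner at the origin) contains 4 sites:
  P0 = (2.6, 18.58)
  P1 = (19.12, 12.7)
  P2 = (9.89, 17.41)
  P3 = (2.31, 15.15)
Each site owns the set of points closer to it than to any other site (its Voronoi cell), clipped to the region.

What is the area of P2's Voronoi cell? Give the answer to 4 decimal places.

1. box [0,32]×[0,21]: [(0, 0) (32, 0) (32, 21) (0, 21)]
2. ⊥bis P2·P0 via (6.245,17.995): [(3.3569, 0) (32, 0) (32, 21) (6.7273, 21)]  |A|=566.1159
3. ⊥bis P2·P1 via (14.505,15.055): [(3.3569, 0) (6.8225, 0) (17.5387, 21) (6.7273, 21)]  |A|=149.9089
4. ⊥bis P2·P3 via (6.1,16.28): [(6.0153, 16.564) (9.4303, 5.1103) (17.5387, 21) (6.7273, 21)]  |A|=97.5467
5. canonical 4-gon: [(6.0153, 16.564) (9.4303, 5.1103) (17.5387, 21) (6.7273, 21)]
6. shoelace: 97.5467

Area of P2's cell: 97.5467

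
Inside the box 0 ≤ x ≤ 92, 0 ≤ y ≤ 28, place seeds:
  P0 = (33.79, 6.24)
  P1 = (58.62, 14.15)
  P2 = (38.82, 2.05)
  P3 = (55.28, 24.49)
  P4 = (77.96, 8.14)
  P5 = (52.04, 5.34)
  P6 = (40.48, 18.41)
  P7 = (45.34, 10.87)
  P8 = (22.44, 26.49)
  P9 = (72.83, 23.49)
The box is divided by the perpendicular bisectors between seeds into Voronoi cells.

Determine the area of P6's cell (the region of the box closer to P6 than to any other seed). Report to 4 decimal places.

Area of P6's cell: 220.8361

1. box [0,92]×[0,28]: [(0, 0) (92, 0) (92, 28) (0, 28)]
2. ⊥bis P6·P0 via (37.135,12.325): [(59.5558, 0) (92, 0) (92, 28) (8.6201, 28)]  |A|=1621.5373
3. ⊥bis P6·P1 via (49.55,16.28): [(47.3079, 6.7328) (52.3023, 28) (8.6201, 28)]  |A|=464.4992
4. ⊥bis P6·P2 via (39.65,10.23): [(41.2395, 10.0687) (47.9319, 9.3897) (52.3023, 28) (8.6201, 28)]  |A|=455.397
5. ⊥bis P6·P3 via (47.88,21.45): [(41.2395, 10.0687) (47.9319, 9.3897) (49.7151, 16.983) (45.1892, 28) (8.6201, 28)]  |A|=416.2143
6. ⊥bis P6·P4 via (59.22,13.275): [(41.2395, 10.0687) (47.9319, 9.3897) (49.7151, 16.983) (45.1892, 28) (8.6201, 28)]  |A|=416.2143
7. ⊥bis P6·P5 via (46.26,11.875): [(41.2395, 10.0687) (43.9113, 9.7976) (49.1068, 14.3929) (49.7151, 16.983) (45.1892, 28) (8.6201, 28)]  |A|=405.9165
8. ⊥bis P6·P7 via (42.91,14.64): [(38.3134, 11.6772) (49.0514, 18.5985) (45.1892, 28) (8.6201, 28)]  |A|=362.2972
9. ⊥bis P6·P8 via (31.46,22.45): [(28.9422, 16.8287) (38.3134, 11.6772) (49.0514, 18.5985) (45.1892, 28) (33.9458, 28)]  |A|=220.8361
10. ⊥bis P6·P9 via (56.655,20.95): [(28.9422, 16.8287) (38.3134, 11.6772) (49.0514, 18.5985) (45.1892, 28) (33.9458, 28)]  |A|=220.8361
11. canonical 5-gon: [(28.9422, 16.8287) (38.3134, 11.6772) (49.0514, 18.5985) (45.1892, 28) (33.9458, 28)]
12. shoelace: 220.8361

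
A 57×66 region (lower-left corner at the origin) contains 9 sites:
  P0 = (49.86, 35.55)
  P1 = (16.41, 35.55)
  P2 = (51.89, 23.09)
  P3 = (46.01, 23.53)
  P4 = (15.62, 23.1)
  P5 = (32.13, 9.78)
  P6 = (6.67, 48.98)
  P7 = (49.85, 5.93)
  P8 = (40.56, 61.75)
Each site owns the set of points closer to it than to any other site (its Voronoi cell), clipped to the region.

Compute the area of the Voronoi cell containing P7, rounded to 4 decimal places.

1. box [0,57]×[0,66]: [(0, 0) (57, 0) (57, 66) (0, 66)]
2. ⊥bis P7·P0 via (49.855,20.74): [(0, 20.7568) (0, 0) (57, 0) (57, 20.7376)]  |A|=1182.591
3. ⊥bis P7·P1 via (33.13,20.74): [(33.135, 20.7456) (14.7592, 0) (57, 0) (57, 20.7376)]  |A|=685.6074
4. ⊥bis P7·P2 via (50.87,14.51): [(29.8275, 17.0116) (14.7592, 0) (57, 0) (57, 13.7813)]  |A|=546.5265
5. ⊥bis P7·P3 via (47.93,14.73): [(48.3142, 14.8138) (22.9859, 9.2877) (14.7592, 0) (57, 0) (57, 13.7813)]  |A|=467.6136
6. ⊥bis P7·P4 via (32.735,14.515): [(48.3142, 14.8138) (30.9888, 11.0337) (25.4542, 0) (57, 0) (57, 13.7813)]  |A|=378.6293
7. ⊥bis P7·P5 via (40.99,7.855): [(48.3142, 14.8138) (42.2127, 13.4826) (39.2834, 0) (57, 0) (57, 13.7813)]  |A|=230.2585
8. ⊥bis P7·P6 via (28.26,27.455): [(48.3142, 14.8138) (42.2127, 13.4826) (39.2834, 0) (57, 0) (57, 13.7813)]  |A|=230.2585
9. ⊥bis P7·P8 via (45.205,33.84): [(48.3142, 14.8138) (42.2127, 13.4826) (39.2834, 0) (57, 0) (57, 13.7813)]  |A|=230.2585
10. canonical 5-gon: [(48.3142, 14.8138) (42.2127, 13.4826) (39.2834, 0) (57, 0) (57, 13.7813)]
11. shoelace: 230.2585

Area of P7's cell: 230.2585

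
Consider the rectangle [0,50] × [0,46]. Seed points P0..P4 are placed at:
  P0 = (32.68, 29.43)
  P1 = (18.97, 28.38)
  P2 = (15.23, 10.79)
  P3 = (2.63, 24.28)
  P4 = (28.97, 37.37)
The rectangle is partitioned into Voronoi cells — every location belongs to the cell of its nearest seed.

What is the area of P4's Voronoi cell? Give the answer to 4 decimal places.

1. box [0,50]×[0,46]: [(0, 0) (50, 0) (50, 46) (0, 46)]
2. ⊥bis P4·P0 via (30.825,33.4): [(0, 18.9969) (50, 42.3596) (50, 46) (0, 46)]  |A|=766.0878
3. ⊥bis P4·P1 via (23.97,32.875): [(25.6654, 30.9891) (50, 42.3596) (50, 46) (12.1706, 46)]  |A|=328.2194
4. ⊥bis P4·P2 via (22.1,24.08): [(25.6654, 30.9891) (50, 42.3596) (50, 46) (12.1706, 46)]  |A|=328.2194
5. ⊥bis P4·P3 via (15.8,30.825): [(25.6654, 30.9891) (50, 42.3596) (50, 46) (12.1706, 46)]  |A|=328.2194
6. canonical 4-gon: [(25.6654, 30.9891) (50, 42.3596) (50, 46) (12.1706, 46)]
7. shoelace: 328.2194

Area of P4's cell: 328.2194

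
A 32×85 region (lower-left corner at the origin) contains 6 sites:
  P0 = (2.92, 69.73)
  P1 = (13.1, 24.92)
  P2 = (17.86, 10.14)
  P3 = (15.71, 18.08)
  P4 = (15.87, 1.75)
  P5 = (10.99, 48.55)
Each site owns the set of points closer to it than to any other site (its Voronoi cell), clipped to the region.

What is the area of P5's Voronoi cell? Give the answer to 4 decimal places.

Area of P5's cell: 815.9414

1. box [0,32]×[0,85]: [(0, 0) (32, 0) (32, 85) (0, 85)]
2. ⊥bis P5·P0 via (6.955,59.14): [(0, 56.49) (0, 0) (32, 0) (32, 68.6826)]  |A|=2002.7624
3. ⊥bis P5·P1 via (12.045,36.735): [(0, 56.49) (0, 35.6595) (32, 38.5168) (32, 68.6826)]  |A|=815.9414
4. ⊥bis P5·P2 via (14.425,29.345): [(0, 56.49) (0, 35.6595) (32, 38.5168) (32, 68.6826)]  |A|=815.9414
5. ⊥bis P5·P3 via (13.35,33.315): [(0, 56.49) (0, 35.6595) (32, 38.5168) (32, 68.6826)]  |A|=815.9414
6. ⊥bis P5·P4 via (13.43,25.15): [(0, 56.49) (0, 35.6595) (32, 38.5168) (32, 68.6826)]  |A|=815.9414
7. canonical 4-gon: [(0, 56.49) (0, 35.6595) (32, 38.5168) (32, 68.6826)]
8. shoelace: 815.9414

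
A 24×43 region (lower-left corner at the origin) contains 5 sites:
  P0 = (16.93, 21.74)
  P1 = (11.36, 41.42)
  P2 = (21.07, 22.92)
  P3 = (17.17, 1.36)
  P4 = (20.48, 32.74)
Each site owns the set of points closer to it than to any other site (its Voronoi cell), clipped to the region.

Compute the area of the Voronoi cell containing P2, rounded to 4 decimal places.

1. box [0,24]×[0,43]: [(0, 0) (24, 0) (24, 43) (0, 43)]
2. ⊥bis P2·P0 via (19,22.33): [(24, 4.7876) (24, 43) (13.1086, 43)]  |A|=208.0941
3. ⊥bis P2·P1 via (16.215,32.17): [(16.1979, 32.161) (24, 4.7876) (24, 36.2561)]  |A|=122.7597
4. ⊥bis P2·P3 via (19.12,12.14): [(16.1979, 32.161) (22.0558, 11.6089) (24, 11.2573) (24, 36.2561)]  |A|=116.4704
5. ⊥bis P2·P4 via (20.775,27.83): [(17.4886, 27.6326) (22.0558, 11.6089) (24, 11.2573) (24, 28.0238)]  |A|=69.3601
6. canonical 4-gon: [(17.4886, 27.6326) (22.0558, 11.6089) (24, 11.2573) (24, 28.0238)]
7. shoelace: 69.3601

Area of P2's cell: 69.3601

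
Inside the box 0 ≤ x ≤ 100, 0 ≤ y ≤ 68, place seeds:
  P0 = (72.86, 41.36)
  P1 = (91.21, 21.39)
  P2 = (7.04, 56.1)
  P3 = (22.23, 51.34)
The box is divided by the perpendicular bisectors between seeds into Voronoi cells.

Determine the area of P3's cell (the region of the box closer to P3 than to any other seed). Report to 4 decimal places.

1. box [0,100]×[0,68]: [(0, 0) (100, 0) (100, 68) (0, 68)]
2. ⊥bis P3·P0 via (47.545,46.35): [(0, 0) (38.4087, 0) (51.8126, 68) (0, 68)]  |A|=3067.5217
3. ⊥bis P3·P1 via (56.72,36.365): [(0, 0) (38.4087, 0) (51.8126, 68) (0, 68)]  |A|=3067.5217
4. ⊥bis P3·P2 via (14.635,53.72): [(0, 7.0171) (0, 0) (38.4087, 0) (51.8126, 68) (19.1098, 68)]  |A|=2484.8353
5. canonical 5-gon: [(0, 7.0171) (0, 0) (38.4087, 0) (51.8126, 68) (19.1098, 68)]
6. shoelace: 2484.8353

Area of P3's cell: 2484.8353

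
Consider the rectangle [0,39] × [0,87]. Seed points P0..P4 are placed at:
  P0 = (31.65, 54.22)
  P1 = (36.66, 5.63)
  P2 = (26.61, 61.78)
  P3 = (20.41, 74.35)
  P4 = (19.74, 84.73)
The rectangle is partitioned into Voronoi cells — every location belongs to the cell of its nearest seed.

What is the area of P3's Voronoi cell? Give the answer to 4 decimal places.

1. box [0,39]×[0,87]: [(0, 0) (39, 0) (39, 87) (0, 87)]
2. ⊥bis P3·P0 via (26.03,64.285): [(0, 49.7506) (39, 71.5271) (39, 87) (0, 87)]  |A|=1028.0852
3. ⊥bis P3·P1 via (28.535,39.99): [(0, 49.7506) (39, 71.5271) (39, 87) (0, 87)]  |A|=1028.0852
4. ⊥bis P3·P2 via (23.51,68.065): [(0, 56.469) (39, 75.7053) (39, 87) (0, 87)]  |A|=815.6025
5. ⊥bis P3·P4 via (20.075,79.54): [(0, 78.2442) (0, 56.469) (39, 75.7053) (39, 80.7616)]  |A|=523.215
6. canonical 4-gon: [(0, 78.2442) (0, 56.469) (39, 75.7053) (39, 80.7616)]
7. shoelace: 523.215

Area of P3's cell: 523.2150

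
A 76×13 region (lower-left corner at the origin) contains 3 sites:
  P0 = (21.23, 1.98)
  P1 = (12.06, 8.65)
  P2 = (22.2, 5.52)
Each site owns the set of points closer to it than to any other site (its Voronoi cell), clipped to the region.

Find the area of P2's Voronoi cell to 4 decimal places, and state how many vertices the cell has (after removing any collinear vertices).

1. box [0,76]×[0,13]: [(0, 0) (76, 0) (76, 13) (0, 13)]
2. ⊥bis P2·P0 via (21.715,3.75): [(0, 9.7002) (35.4006, 0) (76, 0) (76, 13) (0, 13)]  |A|=816.3045
3. ⊥bis P2·P1 via (17.13,7.085): [(16.5384, 5.1684) (35.4006, 0) (76, 0) (76, 13) (18.9558, 13)]  |A|=714.7906
4. canonical 5-gon: [(16.5384, 5.1684) (35.4006, 0) (76, 0) (76, 13) (18.9558, 13)]
5. shoelace: 714.7906

Area of P2's cell: 714.7906 (5 vertices)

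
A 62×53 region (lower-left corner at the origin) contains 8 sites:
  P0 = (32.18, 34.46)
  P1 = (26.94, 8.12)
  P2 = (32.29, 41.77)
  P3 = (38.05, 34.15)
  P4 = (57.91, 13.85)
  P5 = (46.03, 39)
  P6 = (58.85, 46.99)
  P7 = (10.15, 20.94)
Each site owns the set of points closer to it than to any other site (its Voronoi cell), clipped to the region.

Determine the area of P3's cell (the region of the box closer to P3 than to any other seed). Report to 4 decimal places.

1. box [0,62]×[0,53]: [(0, 0) (62, 0) (62, 53) (0, 53)]
2. ⊥bis P3·P0 via (35.115,34.305): [(33.3033, 0) (62, 0) (62, 53) (36.1023, 53)]  |A|=1446.751
3. ⊥bis P3·P1 via (32.495,21.135): [(34.3771, 20.3317) (62, 8.5418) (62, 53) (36.1023, 53)]  |A|=1037.0497
4. ⊥bis P3·P2 via (35.17,37.96): [(35.3138, 38.0687) (34.3771, 20.3317) (62, 8.5418) (62, 53) (55.0667, 53)]  |A|=895.4681
5. ⊥bis P3·P4 via (47.98,24): [(35.3138, 38.0687) (34.3771, 20.3317) (41.2374, 17.4036) (62, 37.7161) (62, 53) (55.0667, 53)]  |A|=592.6016
6. ⊥bis P3·P5 via (42.04,36.575): [(39.3006, 41.0823) (35.3138, 38.0687) (34.3771, 20.3317) (41.2374, 17.4036) (49.0478, 25.0446)]  |A|=212.202
7. ⊥bis P3·P6 via (48.45,40.57): [(39.3006, 41.0823) (35.3138, 38.0687) (34.3771, 20.3317) (41.2374, 17.4036) (49.0478, 25.0446)]  |A|=212.202
8. ⊥bis P3·P7 via (24.1,27.545): [(39.3006, 41.0823) (35.3138, 38.0687) (34.3771, 20.3317) (41.2374, 17.4036) (49.0478, 25.0446)]  |A|=212.202
9. canonical 5-gon: [(39.3006, 41.0823) (35.3138, 38.0687) (34.3771, 20.3317) (41.2374, 17.4036) (49.0478, 25.0446)]
10. shoelace: 212.202

Area of P3's cell: 212.2020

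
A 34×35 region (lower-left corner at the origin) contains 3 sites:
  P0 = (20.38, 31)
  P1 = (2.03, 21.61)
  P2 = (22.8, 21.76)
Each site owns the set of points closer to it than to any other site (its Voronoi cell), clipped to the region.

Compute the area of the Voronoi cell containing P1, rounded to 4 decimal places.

Area of P1's cell: 404.9092

1. box [0,34]×[0,35]: [(0, 0) (34, 0) (34, 35) (0, 35)]
2. ⊥bis P1·P0 via (11.205,26.305): [(0, 0) (24.6657, 0) (6.7556, 35) (0, 35)]  |A|=549.8733
3. ⊥bis P1·P2 via (12.415,21.685): [(0, 0) (12.5716, 0) (12.3985, 23.9727) (6.7556, 35) (0, 35)]  |A|=404.9092
4. canonical 5-gon: [(0, 0) (12.5716, 0) (12.3985, 23.9727) (6.7556, 35) (0, 35)]
5. shoelace: 404.9092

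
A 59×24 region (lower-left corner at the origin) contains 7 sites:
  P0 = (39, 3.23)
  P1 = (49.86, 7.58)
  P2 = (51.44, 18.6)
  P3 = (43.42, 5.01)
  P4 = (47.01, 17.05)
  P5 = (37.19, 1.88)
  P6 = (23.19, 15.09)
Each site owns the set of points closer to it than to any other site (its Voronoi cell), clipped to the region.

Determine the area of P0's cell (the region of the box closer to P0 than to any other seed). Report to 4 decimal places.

Area of P0's cell: 65.0968

1. box [0,59]×[0,24]: [(0, 0) (59, 0) (59, 24) (0, 24)]
2. ⊥bis P0·P1 via (44.43,5.405): [(0, 0) (46.595, 0) (36.9817, 24) (0, 24)]  |A|=1002.9206
3. ⊥bis P0·P2 via (45.22,10.915): [(0, 0) (46.595, 0) (40.7852, 14.5044) (29.0531, 24) (0, 24)]  |A|=965.2768
4. ⊥bis P0·P3 via (41.21,4.12): [(0, 0) (42.8692, 0) (35.2113, 19.0158) (29.0531, 24) (0, 24)]  |A|=902.5339
5. ⊥bis P0·P4 via (43.005,10.14): [(0, 0) (42.8692, 0) (37.5009, 13.3301) (19.0917, 24) (0, 24)]  |A|=837.5904
6. ⊥bis P0·P5 via (38.095,2.555): [(40.0007, 0) (42.8692, 0) (37.5009, 13.3301) (24.3909, 20.9286)]  |A|=97.001
7. ⊥bis P0·P6 via (31.095,9.16): [(32.1348, 10.5461) (40.0007, 0) (42.8692, 0) (37.5009, 13.3301) (35.2165, 14.6542)]  |A|=65.0968
8. canonical 5-gon: [(32.1348, 10.5461) (40.0007, 0) (42.8692, 0) (37.5009, 13.3301) (35.2165, 14.6542)]
9. shoelace: 65.0968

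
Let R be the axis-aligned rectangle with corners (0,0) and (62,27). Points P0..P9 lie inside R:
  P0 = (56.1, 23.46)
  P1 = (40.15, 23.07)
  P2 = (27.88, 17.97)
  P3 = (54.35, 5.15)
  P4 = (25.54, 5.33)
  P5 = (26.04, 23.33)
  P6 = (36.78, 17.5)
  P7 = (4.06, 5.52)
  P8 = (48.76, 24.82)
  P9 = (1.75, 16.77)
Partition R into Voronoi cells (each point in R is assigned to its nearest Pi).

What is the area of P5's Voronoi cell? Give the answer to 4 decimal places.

Area of P5's cell: 149.3532

1. box [0,62]×[0,27]: [(0, 0) (62, 0) (62, 27) (0, 27)]
2. ⊥bis P5·P0 via (41.07,23.395): [(0, 0) (41.1712, 0) (41.0544, 27) (0, 27)]  |A|=1110.0454
3. ⊥bis P5·P1 via (33.095,23.2): [(0, 0) (32.6675, 0) (33.165, 27) (0, 27)]  |A|=888.7391
4. ⊥bis P5·P2 via (26.96,20.65): [(0, 11.3951) (33.0868, 22.7532) (33.165, 27) (0, 27)]  |A|=328.5806
5. ⊥bis P5·P3 via (40.195,14.24): [(0, 11.3951) (33.0868, 22.7532) (33.165, 27) (0, 27)]  |A|=328.5806
6. ⊥bis P5·P4 via (25.79,14.33): [(0, 15.0464) (9.8402, 14.7731) (33.0868, 22.7532) (33.165, 27) (0, 27)]  |A|=310.6158
7. ⊥bis P5·P6 via (31.41,20.415): [(0, 15.0464) (9.8402, 14.7731) (32.5859, 22.5813) (33.1011, 23.5303) (33.165, 27) (0, 27)]  |A|=310.4224
8. ⊥bis P5·P7 via (15.05,14.425): [(13.6956, 16.0965) (32.5859, 22.5813) (33.1011, 23.5303) (33.165, 27) (4.8607, 27)]  |A|=195.0287
9. ⊥bis P5·P8 via (37.4,24.075): [(13.6956, 16.0965) (32.5859, 22.5813) (33.1011, 23.5303) (33.165, 27) (4.8607, 27)]  |A|=195.0287
10. ⊥bis P5·P9 via (13.895,20.05): [(14.8552, 16.4946) (32.5859, 22.5813) (33.1011, 23.5303) (33.165, 27) (12.018, 27)]  |A|=149.3532
11. canonical 5-gon: [(14.8552, 16.4946) (32.5859, 22.5813) (33.1011, 23.5303) (33.165, 27) (12.018, 27)]
12. shoelace: 149.3532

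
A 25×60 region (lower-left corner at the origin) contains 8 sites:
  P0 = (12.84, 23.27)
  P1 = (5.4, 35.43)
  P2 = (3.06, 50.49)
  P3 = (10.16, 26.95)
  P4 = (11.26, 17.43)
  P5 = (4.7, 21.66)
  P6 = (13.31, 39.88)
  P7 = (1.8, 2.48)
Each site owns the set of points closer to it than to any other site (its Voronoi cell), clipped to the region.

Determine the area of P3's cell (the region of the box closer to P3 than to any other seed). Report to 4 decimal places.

Area of P3's cell: 83.2923

1. box [0,25]×[0,60]: [(0, 0) (25, 0) (25, 60) (0, 60)]
2. ⊥bis P3·P0 via (11.5,25.11): [(0, 16.735) (25, 34.9415) (25, 60) (0, 60)]  |A|=854.0435
3. ⊥bis P3·P1 via (7.78,31.19): [(0, 26.8229) (0, 16.735) (25, 34.9415) (25, 40.8559)]  |A|=200.0293
4. ⊥bis P3·P2 via (6.61,38.72): [(0, 26.8229) (0, 16.735) (25, 34.9415) (25, 40.8559)]  |A|=200.0293
5. ⊥bis P3·P4 via (10.71,22.19): [(0, 26.8229) (0, 20.9525) (6.8833, 21.7478) (25, 34.9415) (25, 40.8559)]  |A|=185.5142
6. ⊥bis P3·P5 via (7.43,24.305): [(3.2325, 28.6374) (8.6564, 23.0391) (25, 34.9415) (25, 40.8559)]  |A|=142.3976
7. ⊥bis P3·P6 via (11.735,33.415): [(11.7412, 33.4135) (3.2325, 28.6374) (8.6564, 23.0391) (20.1042, 31.3761)]  |A|=83.2923
8. ⊥bis P3·P7 via (5.98,14.715): [(11.7412, 33.4135) (3.2325, 28.6374) (8.6564, 23.0391) (20.1042, 31.3761)]  |A|=83.2923
9. canonical 4-gon: [(11.7412, 33.4135) (3.2325, 28.6374) (8.6564, 23.0391) (20.1042, 31.3761)]
10. shoelace: 83.2923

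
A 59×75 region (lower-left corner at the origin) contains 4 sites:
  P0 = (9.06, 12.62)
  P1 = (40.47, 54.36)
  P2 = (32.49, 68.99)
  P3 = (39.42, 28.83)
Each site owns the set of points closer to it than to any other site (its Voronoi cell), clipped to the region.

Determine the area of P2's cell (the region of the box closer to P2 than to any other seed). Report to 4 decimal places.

Area of P2's cell: 980.2531

1. box [0,59]×[0,75]: [(0, 0) (59, 0) (59, 75) (0, 75)]
2. ⊥bis P2·P0 via (20.775,40.805): [(0, 49.4401) (59, 24.9169) (59, 75) (0, 75)]  |A|=2231.4695
3. ⊥bis P2·P1 via (36.48,61.675): [(0, 49.4401) (7.9734, 46.1259) (59, 73.9586) (59, 75) (0, 75)]  |A|=980.2531
4. ⊥bis P2·P3 via (35.955,48.91): [(0, 49.4401) (7.9734, 46.1259) (59, 73.9586) (59, 75) (0, 75)]  |A|=980.2531
5. canonical 5-gon: [(0, 49.4401) (7.9734, 46.1259) (59, 73.9586) (59, 75) (0, 75)]
6. shoelace: 980.2531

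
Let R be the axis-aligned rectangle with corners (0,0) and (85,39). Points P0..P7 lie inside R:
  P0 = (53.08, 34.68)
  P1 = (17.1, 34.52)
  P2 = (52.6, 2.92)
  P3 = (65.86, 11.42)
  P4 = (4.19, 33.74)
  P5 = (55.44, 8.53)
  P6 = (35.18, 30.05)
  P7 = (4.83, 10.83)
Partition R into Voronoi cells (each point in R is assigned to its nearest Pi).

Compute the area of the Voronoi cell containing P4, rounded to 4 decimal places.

1. box [0,85]×[0,39]: [(0, 0) (85, 0) (85, 39) (0, 39)]
2. ⊥bis P4·P0 via (28.635,34.21): [(0, 0) (29.2928, 0) (28.5429, 39) (0, 39)]  |A|=1127.7952
3. ⊥bis P4·P1 via (10.645,34.13): [(0, 0) (12.7071, 0) (10.3508, 39) (0, 39)]  |A|=449.6279
4. ⊥bis P4·P2 via (28.395,18.33): [(0, 0) (12.7071, 0) (10.3508, 39) (0, 39)]  |A|=449.6279
5. ⊥bis P4·P3 via (35.025,22.58): [(0, 0) (12.7071, 0) (10.3508, 39) (0, 39)]  |A|=449.6279
6. ⊥bis P4·P5 via (29.815,21.135): [(0, 0) (12.7071, 0) (10.3508, 39) (0, 39)]  |A|=449.6279
7. ⊥bis P4·P6 via (19.685,31.895): [(0, 0) (12.7071, 0) (10.3508, 39) (0, 39)]  |A|=449.6279
8. ⊥bis P4·P7 via (4.51,22.285): [(0, 22.159) (11.3491, 22.4761) (10.3508, 39) (0, 39)]  |A|=181.0829
9. canonical 4-gon: [(0, 22.159) (11.3491, 22.4761) (10.3508, 39) (0, 39)]
10. shoelace: 181.0829

Area of P4's cell: 181.0829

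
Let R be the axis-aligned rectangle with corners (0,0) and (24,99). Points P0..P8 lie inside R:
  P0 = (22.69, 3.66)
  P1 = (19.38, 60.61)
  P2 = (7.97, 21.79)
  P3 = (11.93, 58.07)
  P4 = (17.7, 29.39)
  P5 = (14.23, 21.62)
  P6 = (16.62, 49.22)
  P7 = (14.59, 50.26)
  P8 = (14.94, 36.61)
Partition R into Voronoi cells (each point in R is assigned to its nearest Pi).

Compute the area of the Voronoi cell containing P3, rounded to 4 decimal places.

1. box [0,24]×[0,99]: [(0, 0) (24, 0) (24, 99) (0, 99)]
2. ⊥bis P3·P0 via (17.31,30.865): [(0, 27.4418) (24, 32.188) (24, 99) (0, 99)]  |A|=1660.4422
3. ⊥bis P3·P1 via (15.655,59.34): [(0, 27.4418) (24, 32.188) (24, 34.8635) (2.1333, 99) (0, 99)]  |A|=959.2168
4. ⊥bis P3·P2 via (9.95,39.93): [(0, 41.0161) (22.7489, 38.533) (2.1333, 99) (0, 99)]  |A|=724.0348
5. ⊥bis P3·P4 via (14.815,43.73): [(0, 41.0161) (0.8591, 40.9223) (20.5815, 44.8901) (2.1333, 99) (0, 99)]  |A|=657.0455
6. ⊥bis P3·P5 via (13.08,39.845): [(0, 41.0161) (0.8591, 40.9223) (20.5815, 44.8901) (2.1333, 99) (0, 99)]  |A|=657.0455
7. ⊥bis P3·P6 via (14.275,53.645): [(0, 46.0801) (17.0883, 55.1359) (2.1333, 99) (0, 99)]  |A|=498.9454
8. ⊥bis P3·P7 via (13.26,54.165): [(0, 49.6488) (16.9866, 55.4342) (2.1333, 99) (0, 99)]  |A|=465.6254
9. ⊥bis P3·P8 via (13.435,47.34): [(0, 49.6488) (16.9866, 55.4342) (2.1333, 99) (0, 99)]  |A|=465.6254
10. canonical 4-gon: [(0, 49.6488) (16.9866, 55.4342) (2.1333, 99) (0, 99)]
11. shoelace: 465.6254

Area of P3's cell: 465.6254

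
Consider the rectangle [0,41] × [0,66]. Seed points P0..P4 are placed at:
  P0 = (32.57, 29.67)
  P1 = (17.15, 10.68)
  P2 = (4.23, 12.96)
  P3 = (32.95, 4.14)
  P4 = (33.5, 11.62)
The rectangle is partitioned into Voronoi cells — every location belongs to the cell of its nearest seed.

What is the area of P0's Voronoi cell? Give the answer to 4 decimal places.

1. box [0,41]×[0,66]: [(0, 0) (41, 0) (41, 66) (0, 66)]
2. ⊥bis P0·P1 via (24.86,20.175): [(0, 40.3615) (41, 7.0692) (41, 66) (0, 66)]  |A|=1733.6708
3. ⊥bis P0·P2 via (18.4,21.315): [(0, 52.5212) (13.7556, 29.1918) (41, 7.0692) (41, 66) (0, 66)]  |A|=1650.0383
4. ⊥bis P0·P3 via (32.76,16.905): [(0, 52.5212) (13.7556, 29.1918) (28.9568, 16.8484) (41, 17.0276) (41, 66) (0, 66)]  |A|=1590.0725
5. ⊥bis P0·P4 via (33.035,20.645): [(0, 52.5212) (13.7556, 29.1918) (24.8035, 20.2209) (41, 21.0554) (41, 66) (0, 66)]  |A|=1536.7748
6. canonical 6-gon: [(0, 52.5212) (13.7556, 29.1918) (24.8035, 20.2209) (41, 21.0554) (41, 66) (0, 66)]
7. shoelace: 1536.7748

Area of P0's cell: 1536.7748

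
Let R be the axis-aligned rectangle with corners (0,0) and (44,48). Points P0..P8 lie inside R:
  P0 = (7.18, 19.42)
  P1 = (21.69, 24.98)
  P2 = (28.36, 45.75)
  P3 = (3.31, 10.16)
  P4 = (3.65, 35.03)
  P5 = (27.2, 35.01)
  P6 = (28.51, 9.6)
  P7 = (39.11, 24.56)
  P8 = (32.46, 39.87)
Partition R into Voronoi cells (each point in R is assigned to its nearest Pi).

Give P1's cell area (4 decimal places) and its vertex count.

1. box [0,44]×[0,48]: [(0, 0) (44, 0) (44, 48) (0, 48)]
2. ⊥bis P1·P0 via (14.435,22.2): [(22.9417, 0) (44, 0) (44, 48) (4.5489, 48)]  |A|=1452.2271
3. ⊥bis P1·P2 via (25.025,35.365): [(7.1965, 41.0904) (22.9417, 0) (44, 0) (44, 29.2714)]  |A|=971.2926
4. ⊥bis P1·P3 via (12.5,17.57): [(7.1965, 41.0904) (19.5681, 8.804) (26.6669, 0) (44, 0) (44, 29.2714)]  |A|=954.8943
5. ⊥bis P1·P4 via (12.67,30.005): [(17.0778, 37.9171) (11.9438, 28.7014) (19.5681, 8.804) (26.6669, 0) (44, 0) (44, 29.2714)]  |A|=901.2168
6. ⊥bis P1·P5 via (24.445,29.995): [(15.4249, 34.9502) (11.9438, 28.7014) (19.5681, 8.804) (26.6669, 0) (44, 0) (44, 19.2524)]  |A|=710.9864
7. ⊥bis P1·P6 via (25.1,17.29): [(37.5349, 22.804) (15.4249, 34.9502) (11.9438, 28.7014) (17.5921, 13.9608)]  |A|=262.181
8. ⊥bis P1·P7 via (30.4,24.77): [(30.275, 19.5848) (30.4465, 26.6981) (15.4249, 34.9502) (11.9438, 28.7014) (17.5921, 13.9608)]  |A|=236.6361
9. ⊥bis P1·P8 via (27.075,32.425): [(30.275, 19.5848) (30.4465, 26.6981) (15.4249, 34.9502) (11.9438, 28.7014) (17.5921, 13.9608)]  |A|=236.6361
10. canonical 5-gon: [(30.275, 19.5848) (30.4465, 26.6981) (15.4249, 34.9502) (11.9438, 28.7014) (17.5921, 13.9608)]
11. shoelace: 236.6361

Area of P1's cell: 236.6361 (5 vertices)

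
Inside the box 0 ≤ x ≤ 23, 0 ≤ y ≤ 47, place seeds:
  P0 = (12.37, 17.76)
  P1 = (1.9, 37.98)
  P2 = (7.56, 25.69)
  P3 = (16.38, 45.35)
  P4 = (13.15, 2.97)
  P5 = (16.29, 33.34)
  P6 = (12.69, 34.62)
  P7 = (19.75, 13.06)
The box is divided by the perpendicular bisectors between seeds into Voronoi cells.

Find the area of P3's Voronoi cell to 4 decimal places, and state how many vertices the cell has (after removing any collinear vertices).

Area of P3's cell: 104.4455 (5 vertices)

1. box [0,23]×[0,47]: [(0, 0) (23, 0) (23, 47) (0, 47)]
2. ⊥bis P3·P0 via (14.375,31.555): [(0, 33.6443) (23, 30.3014) (23, 47) (0, 47)]  |A|=345.6242
3. ⊥bis P3·P1 via (9.14,41.665): [(14.2786, 31.569) (23, 30.3014) (23, 47) (6.4246, 47)]  |A|=200.7046
4. ⊥bis P3·P2 via (11.97,35.52): [(12.3558, 35.3469) (23, 30.5716) (23, 47) (6.4246, 47)]  |A|=184.0108
5. ⊥bis P3·P4 via (14.765,24.16): [(12.3558, 35.3469) (23, 30.5716) (23, 47) (6.4246, 47)]  |A|=184.0108
6. ⊥bis P3·P5 via (16.335,39.345): [(10.2978, 39.3902) (23, 39.2951) (23, 47) (6.4246, 47)]  |A|=112.0023
7. ⊥bis P3·P6 via (14.535,39.985): [(9.0318, 41.8775) (16.3974, 39.3445) (23, 39.2951) (23, 47) (6.4246, 47)]  |A|=104.4455
8. ⊥bis P3·P7 via (18.065,29.205): [(9.0318, 41.8775) (16.3974, 39.3445) (23, 39.2951) (23, 47) (6.4246, 47)]  |A|=104.4455
9. canonical 5-gon: [(9.0318, 41.8775) (16.3974, 39.3445) (23, 39.2951) (23, 47) (6.4246, 47)]
10. shoelace: 104.4455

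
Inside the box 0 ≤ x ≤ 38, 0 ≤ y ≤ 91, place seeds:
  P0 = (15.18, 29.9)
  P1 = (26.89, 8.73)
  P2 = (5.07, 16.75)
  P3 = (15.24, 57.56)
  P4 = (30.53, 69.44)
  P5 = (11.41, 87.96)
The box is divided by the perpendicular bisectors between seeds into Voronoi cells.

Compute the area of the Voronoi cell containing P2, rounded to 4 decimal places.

Area of P2's cell: 374.4383

1. box [0,38]×[0,91]: [(0, 0) (38, 0) (38, 91) (0, 91)]
2. ⊥bis P2·P0 via (10.125,23.325): [(0, 31.1093) (0, 0) (38, 0) (38, 1.8941)]  |A|=627.065
3. ⊥bis P2·P1 via (15.98,12.74): [(17.7234, 17.4832) (0, 31.1093) (0, 0) (11.2974, 0)]  |A|=374.4383
4. ⊥bis P2·P3 via (10.155,37.155): [(17.7234, 17.4832) (0, 31.1093) (0, 0) (11.2974, 0)]  |A|=374.4383
5. ⊥bis P2·P4 via (17.8,43.095): [(17.7234, 17.4832) (0, 31.1093) (0, 0) (11.2974, 0)]  |A|=374.4383
6. ⊥bis P2·P5 via (8.24,52.355): [(17.7234, 17.4832) (0, 31.1093) (0, 0) (11.2974, 0)]  |A|=374.4383
7. canonical 4-gon: [(17.7234, 17.4832) (0, 31.1093) (0, 0) (11.2974, 0)]
8. shoelace: 374.4383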